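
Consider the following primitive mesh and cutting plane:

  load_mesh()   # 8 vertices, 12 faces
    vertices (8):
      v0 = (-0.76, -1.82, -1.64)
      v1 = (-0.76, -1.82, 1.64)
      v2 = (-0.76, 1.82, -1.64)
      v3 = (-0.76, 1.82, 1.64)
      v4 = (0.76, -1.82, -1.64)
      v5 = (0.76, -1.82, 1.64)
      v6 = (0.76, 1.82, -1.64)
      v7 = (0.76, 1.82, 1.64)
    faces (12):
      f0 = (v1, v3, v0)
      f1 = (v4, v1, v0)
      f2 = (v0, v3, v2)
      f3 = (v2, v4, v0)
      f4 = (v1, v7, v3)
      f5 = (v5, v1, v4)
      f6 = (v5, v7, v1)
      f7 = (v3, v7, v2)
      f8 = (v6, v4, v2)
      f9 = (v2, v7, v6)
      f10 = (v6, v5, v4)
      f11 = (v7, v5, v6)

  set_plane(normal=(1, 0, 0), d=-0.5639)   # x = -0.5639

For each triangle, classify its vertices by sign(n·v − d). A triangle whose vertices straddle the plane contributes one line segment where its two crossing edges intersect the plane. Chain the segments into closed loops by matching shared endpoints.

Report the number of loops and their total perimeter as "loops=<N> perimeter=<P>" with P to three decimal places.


Straddling triangles (8 of 12):
  (v4,v1,v0) [+--] → (-0.5639, -1.82, 1.21684)–(-0.5639, -1.82, -1.64)  len=2.8568
  (v2,v4,v0) [-+-] → (-0.5639, 1.35039, -1.64)–(-0.5639, -1.82, -1.64)  len=3.1704
  (v1,v7,v3) [-+-] → (-0.5639, -1.35039, 1.64)–(-0.5639, 1.82, 1.64)  len=3.1704
  (v5,v1,v4) [+-+] → (-0.5639, -1.82, 1.64)–(-0.5639, -1.82, 1.21684)  len=0.4232
  (v5,v7,v1) [++-] → (-0.5639, -1.35039, 1.64)–(-0.5639, -1.82, 1.64)  len=0.4696
  (v3,v7,v2) [-+-] → (-0.5639, 1.82, 1.64)–(-0.5639, 1.82, -1.21684)  len=2.8568
  (v6,v4,v2) [++-] → (-0.5639, 1.35039, -1.64)–(-0.5639, 1.82, -1.64)  len=0.4696
  (v2,v7,v6) [-++] → (-0.5639, 1.82, -1.21684)–(-0.5639, 1.82, -1.64)  len=0.4232

Chained into 1 loop(s):
  loop 1: 8 segments, perimeter = 13.8400
Total perimeter = 13.840

loops=1 perimeter=13.840


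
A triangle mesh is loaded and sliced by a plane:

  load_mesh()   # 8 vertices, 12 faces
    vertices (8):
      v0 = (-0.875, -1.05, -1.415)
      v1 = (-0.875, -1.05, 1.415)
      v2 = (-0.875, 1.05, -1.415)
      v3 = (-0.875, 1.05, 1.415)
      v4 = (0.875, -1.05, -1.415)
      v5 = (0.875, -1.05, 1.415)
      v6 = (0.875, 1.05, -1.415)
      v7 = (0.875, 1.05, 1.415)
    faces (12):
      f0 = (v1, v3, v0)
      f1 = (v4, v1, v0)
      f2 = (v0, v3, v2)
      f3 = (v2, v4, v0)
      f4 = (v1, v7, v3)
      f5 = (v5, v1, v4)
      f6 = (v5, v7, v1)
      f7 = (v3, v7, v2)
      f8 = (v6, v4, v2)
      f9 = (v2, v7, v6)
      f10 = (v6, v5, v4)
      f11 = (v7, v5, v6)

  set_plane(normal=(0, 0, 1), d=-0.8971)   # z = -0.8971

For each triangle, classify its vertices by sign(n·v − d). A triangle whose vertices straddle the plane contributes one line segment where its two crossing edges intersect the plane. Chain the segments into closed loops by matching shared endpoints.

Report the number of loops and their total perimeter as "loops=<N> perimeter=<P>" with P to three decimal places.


Straddling triangles (8 of 12):
  (v1,v3,v0) [++-] → (-0.875, -0.665693, -0.8971)–(-0.875, -1.05, -0.8971)  len=0.3843
  (v4,v1,v0) [-+-] → (0.554744, -1.05, -0.8971)–(-0.875, -1.05, -0.8971)  len=1.4297
  (v0,v3,v2) [-+-] → (-0.875, -0.665693, -0.8971)–(-0.875, 1.05, -0.8971)  len=1.7157
  (v5,v1,v4) [++-] → (0.554744, -1.05, -0.8971)–(0.875, -1.05, -0.8971)  len=0.3203
  (v3,v7,v2) [++-] → (-0.554744, 1.05, -0.8971)–(-0.875, 1.05, -0.8971)  len=0.3203
  (v2,v7,v6) [-+-] → (-0.554744, 1.05, -0.8971)–(0.875, 1.05, -0.8971)  len=1.4297
  (v6,v5,v4) [-+-] → (0.875, 0.665693, -0.8971)–(0.875, -1.05, -0.8971)  len=1.7157
  (v7,v5,v6) [++-] → (0.875, 0.665693, -0.8971)–(0.875, 1.05, -0.8971)  len=0.3843

Chained into 1 loop(s):
  loop 1: 8 segments, perimeter = 7.7000
Total perimeter = 7.700

loops=1 perimeter=7.700


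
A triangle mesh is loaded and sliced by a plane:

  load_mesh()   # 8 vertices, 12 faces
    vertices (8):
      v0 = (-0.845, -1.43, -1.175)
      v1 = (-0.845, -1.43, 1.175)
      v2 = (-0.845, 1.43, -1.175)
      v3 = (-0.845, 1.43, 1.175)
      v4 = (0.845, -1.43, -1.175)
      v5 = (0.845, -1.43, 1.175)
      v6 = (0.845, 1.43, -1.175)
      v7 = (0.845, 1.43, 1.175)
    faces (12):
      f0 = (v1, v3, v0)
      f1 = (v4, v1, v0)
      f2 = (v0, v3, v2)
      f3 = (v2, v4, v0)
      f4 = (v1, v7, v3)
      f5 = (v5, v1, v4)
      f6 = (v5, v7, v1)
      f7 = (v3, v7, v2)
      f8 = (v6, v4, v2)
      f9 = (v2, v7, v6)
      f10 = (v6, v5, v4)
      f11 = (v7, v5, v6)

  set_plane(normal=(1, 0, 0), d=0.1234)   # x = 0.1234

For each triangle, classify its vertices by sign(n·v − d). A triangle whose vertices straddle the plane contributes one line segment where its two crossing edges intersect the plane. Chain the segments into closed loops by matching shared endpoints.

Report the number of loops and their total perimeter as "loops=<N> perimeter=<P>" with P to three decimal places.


loops=1 perimeter=10.420

Straddling triangles (8 of 12):
  (v4,v1,v0) [+--] → (0.1234, -1.43, -0.171592)–(0.1234, -1.43, -1.175)  len=1.0034
  (v2,v4,v0) [-+-] → (0.1234, -0.208831, -1.175)–(0.1234, -1.43, -1.175)  len=1.2212
  (v1,v7,v3) [-+-] → (0.1234, 0.208831, 1.175)–(0.1234, 1.43, 1.175)  len=1.2212
  (v5,v1,v4) [+-+] → (0.1234, -1.43, 1.175)–(0.1234, -1.43, -0.171592)  len=1.3466
  (v5,v7,v1) [++-] → (0.1234, 0.208831, 1.175)–(0.1234, -1.43, 1.175)  len=1.6388
  (v3,v7,v2) [-+-] → (0.1234, 1.43, 1.175)–(0.1234, 1.43, 0.171592)  len=1.0034
  (v6,v4,v2) [++-] → (0.1234, -0.208831, -1.175)–(0.1234, 1.43, -1.175)  len=1.6388
  (v2,v7,v6) [-++] → (0.1234, 1.43, 0.171592)–(0.1234, 1.43, -1.175)  len=1.3466

Chained into 1 loop(s):
  loop 1: 8 segments, perimeter = 10.4200
Total perimeter = 10.420


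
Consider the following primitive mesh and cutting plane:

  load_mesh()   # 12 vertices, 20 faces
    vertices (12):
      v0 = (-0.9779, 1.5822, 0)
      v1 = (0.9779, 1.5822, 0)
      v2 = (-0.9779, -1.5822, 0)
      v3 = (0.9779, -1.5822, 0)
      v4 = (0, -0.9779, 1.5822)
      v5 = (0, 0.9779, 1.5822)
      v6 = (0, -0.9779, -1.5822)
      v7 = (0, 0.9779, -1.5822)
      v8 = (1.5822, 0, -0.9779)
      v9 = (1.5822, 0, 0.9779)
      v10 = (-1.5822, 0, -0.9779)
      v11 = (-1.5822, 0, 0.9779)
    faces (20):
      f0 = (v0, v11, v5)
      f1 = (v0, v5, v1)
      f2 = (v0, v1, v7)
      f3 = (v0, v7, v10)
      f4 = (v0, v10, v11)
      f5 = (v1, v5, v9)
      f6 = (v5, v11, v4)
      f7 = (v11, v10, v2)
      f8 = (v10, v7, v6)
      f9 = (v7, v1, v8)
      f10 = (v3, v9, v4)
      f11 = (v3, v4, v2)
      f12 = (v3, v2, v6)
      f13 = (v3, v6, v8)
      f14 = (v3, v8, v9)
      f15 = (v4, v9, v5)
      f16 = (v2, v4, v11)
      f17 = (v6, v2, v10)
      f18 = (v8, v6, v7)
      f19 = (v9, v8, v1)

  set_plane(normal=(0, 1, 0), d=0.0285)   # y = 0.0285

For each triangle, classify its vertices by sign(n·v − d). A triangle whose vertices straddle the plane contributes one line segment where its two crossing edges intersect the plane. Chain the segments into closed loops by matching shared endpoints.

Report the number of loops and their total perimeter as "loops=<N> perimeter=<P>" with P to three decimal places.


loops=1 perimeter=10.618

Straddling triangles (10 of 20):
  (v0,v11,v5) [+-+] → (-1.57131, 0.0285, 0.960285)–(-1.53609, 0.0285, 0.995512)  len=0.0498
  (v0,v7,v10) [++-] → (-1.53609, 0.0285, -0.995512)–(-1.57131, 0.0285, -0.960285)  len=0.0498
  (v0,v10,v11) [+--] → (-1.57131, 0.0285, -0.960285)–(-1.57131, 0.0285, 0.960285)  len=1.9206
  (v1,v5,v9) [++-] → (1.53609, 0.0285, 0.995512)–(1.57131, 0.0285, 0.960285)  len=0.0498
  (v5,v11,v4) [+--] → (-1.53609, 0.0285, 0.995512)–(0, 0.0285, 1.5822)  len=1.6443
  (v10,v7,v6) [-+-] → (-1.53609, 0.0285, -0.995512)–(0, 0.0285, -1.5822)  len=1.6443
  (v7,v1,v8) [++-] → (1.57131, 0.0285, -0.960285)–(1.53609, 0.0285, -0.995512)  len=0.0498
  (v4,v9,v5) [--+] → (1.53609, 0.0285, 0.995512)–(0, 0.0285, 1.5822)  len=1.6443
  (v8,v6,v7) [--+] → (0, 0.0285, -1.5822)–(1.53609, 0.0285, -0.995512)  len=1.6443
  (v9,v8,v1) [--+] → (1.57131, 0.0285, -0.960285)–(1.57131, 0.0285, 0.960285)  len=1.9206

Chained into 1 loop(s):
  loop 1: 10 segments, perimeter = 10.6177
Total perimeter = 10.618


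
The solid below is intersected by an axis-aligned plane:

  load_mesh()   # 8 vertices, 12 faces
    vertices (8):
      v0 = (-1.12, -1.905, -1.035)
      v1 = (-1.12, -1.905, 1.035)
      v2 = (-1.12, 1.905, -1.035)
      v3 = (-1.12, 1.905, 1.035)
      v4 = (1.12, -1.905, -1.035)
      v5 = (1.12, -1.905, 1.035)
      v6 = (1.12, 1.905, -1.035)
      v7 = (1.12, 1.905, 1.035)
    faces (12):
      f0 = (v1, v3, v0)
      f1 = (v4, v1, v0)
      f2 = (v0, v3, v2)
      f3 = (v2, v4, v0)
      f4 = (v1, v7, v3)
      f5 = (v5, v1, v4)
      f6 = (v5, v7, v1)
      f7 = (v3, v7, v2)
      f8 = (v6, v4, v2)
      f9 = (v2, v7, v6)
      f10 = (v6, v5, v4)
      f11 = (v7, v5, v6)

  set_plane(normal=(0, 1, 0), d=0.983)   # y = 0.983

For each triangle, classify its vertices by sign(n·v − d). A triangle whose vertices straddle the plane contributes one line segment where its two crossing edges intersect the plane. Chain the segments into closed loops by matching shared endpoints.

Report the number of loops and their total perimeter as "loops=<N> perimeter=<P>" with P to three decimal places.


Straddling triangles (8 of 12):
  (v1,v3,v0) [-+-] → (-1.12, 0.983, 1.035)–(-1.12, 0.983, 0.534071)  len=0.5009
  (v0,v3,v2) [-++] → (-1.12, 0.983, 0.534071)–(-1.12, 0.983, -1.035)  len=1.5691
  (v2,v4,v0) [+--] → (-0.577932, 0.983, -1.035)–(-1.12, 0.983, -1.035)  len=0.5421
  (v1,v7,v3) [-++] → (0.577932, 0.983, 1.035)–(-1.12, 0.983, 1.035)  len=1.6979
  (v5,v7,v1) [-+-] → (1.12, 0.983, 1.035)–(0.577932, 0.983, 1.035)  len=0.5421
  (v6,v4,v2) [+-+] → (1.12, 0.983, -1.035)–(-0.577932, 0.983, -1.035)  len=1.6979
  (v6,v5,v4) [+--] → (1.12, 0.983, -0.534071)–(1.12, 0.983, -1.035)  len=0.5009
  (v7,v5,v6) [+-+] → (1.12, 0.983, 1.035)–(1.12, 0.983, -0.534071)  len=1.5691

Chained into 1 loop(s):
  loop 1: 8 segments, perimeter = 8.6200
Total perimeter = 8.620

loops=1 perimeter=8.620


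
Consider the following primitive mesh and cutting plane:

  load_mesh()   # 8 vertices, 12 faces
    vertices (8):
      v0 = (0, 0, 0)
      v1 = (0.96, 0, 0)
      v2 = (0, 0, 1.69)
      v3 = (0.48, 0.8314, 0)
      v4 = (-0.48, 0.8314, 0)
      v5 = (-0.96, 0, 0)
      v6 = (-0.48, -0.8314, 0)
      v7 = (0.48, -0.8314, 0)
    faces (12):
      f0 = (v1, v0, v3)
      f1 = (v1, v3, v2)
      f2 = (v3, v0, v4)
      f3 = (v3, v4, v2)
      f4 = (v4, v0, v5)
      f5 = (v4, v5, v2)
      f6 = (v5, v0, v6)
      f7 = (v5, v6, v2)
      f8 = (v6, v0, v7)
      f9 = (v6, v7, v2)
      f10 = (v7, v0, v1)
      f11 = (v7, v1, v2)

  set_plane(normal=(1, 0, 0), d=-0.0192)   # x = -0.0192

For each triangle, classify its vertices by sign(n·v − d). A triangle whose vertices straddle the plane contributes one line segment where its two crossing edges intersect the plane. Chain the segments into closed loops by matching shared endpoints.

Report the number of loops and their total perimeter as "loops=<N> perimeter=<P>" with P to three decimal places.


loops=1 perimeter=5.374

Straddling triangles (8 of 12):
  (v3,v0,v4) [++-] → (-0.0192, 0.033256, 0)–(-0.0192, 0.8314, 0)  len=0.7981
  (v3,v4,v2) [+-+] → (-0.0192, 0.8314, 0)–(-0.0192, 0.033256, 1.6224)  len=1.8081
  (v4,v0,v5) [-+-] → (-0.0192, 0.033256, 0)–(-0.0192, 0, 0)  len=0.0333
  (v4,v5,v2) [--+] → (-0.0192, 0, 1.6562)–(-0.0192, 0.033256, 1.6224)  len=0.0474
  (v5,v0,v6) [-+-] → (-0.0192, 0, 0)–(-0.0192, -0.033256, 0)  len=0.0333
  (v5,v6,v2) [--+] → (-0.0192, -0.033256, 1.6224)–(-0.0192, 0, 1.6562)  len=0.0474
  (v6,v0,v7) [-++] → (-0.0192, -0.033256, 0)–(-0.0192, -0.8314, 0)  len=0.7981
  (v6,v7,v2) [-++] → (-0.0192, -0.8314, 0)–(-0.0192, -0.033256, 1.6224)  len=1.8081

Chained into 1 loop(s):
  loop 1: 8 segments, perimeter = 5.3738
Total perimeter = 5.374


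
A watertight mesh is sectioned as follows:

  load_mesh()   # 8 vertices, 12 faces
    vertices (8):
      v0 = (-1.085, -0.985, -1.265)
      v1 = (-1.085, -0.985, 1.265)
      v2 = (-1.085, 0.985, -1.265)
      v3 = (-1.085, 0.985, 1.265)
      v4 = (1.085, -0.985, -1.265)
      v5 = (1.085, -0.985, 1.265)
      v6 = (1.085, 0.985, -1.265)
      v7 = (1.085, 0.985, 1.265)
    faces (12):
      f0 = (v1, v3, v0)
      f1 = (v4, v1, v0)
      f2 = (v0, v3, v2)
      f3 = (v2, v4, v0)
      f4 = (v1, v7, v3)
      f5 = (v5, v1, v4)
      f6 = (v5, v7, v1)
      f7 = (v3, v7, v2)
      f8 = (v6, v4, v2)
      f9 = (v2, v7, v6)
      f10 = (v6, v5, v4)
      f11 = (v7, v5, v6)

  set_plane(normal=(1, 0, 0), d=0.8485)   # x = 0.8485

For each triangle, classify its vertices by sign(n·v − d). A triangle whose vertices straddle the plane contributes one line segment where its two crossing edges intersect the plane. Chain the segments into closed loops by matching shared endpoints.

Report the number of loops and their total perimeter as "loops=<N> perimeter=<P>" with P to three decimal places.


loops=1 perimeter=9.000

Straddling triangles (8 of 12):
  (v4,v1,v0) [+--] → (0.8485, -0.985, -0.989265)–(0.8485, -0.985, -1.265)  len=0.2757
  (v2,v4,v0) [-+-] → (0.8485, -0.770297, -1.265)–(0.8485, -0.985, -1.265)  len=0.2147
  (v1,v7,v3) [-+-] → (0.8485, 0.770297, 1.265)–(0.8485, 0.985, 1.265)  len=0.2147
  (v5,v1,v4) [+-+] → (0.8485, -0.985, 1.265)–(0.8485, -0.985, -0.989265)  len=2.2543
  (v5,v7,v1) [++-] → (0.8485, 0.770297, 1.265)–(0.8485, -0.985, 1.265)  len=1.7553
  (v3,v7,v2) [-+-] → (0.8485, 0.985, 1.265)–(0.8485, 0.985, 0.989265)  len=0.2757
  (v6,v4,v2) [++-] → (0.8485, -0.770297, -1.265)–(0.8485, 0.985, -1.265)  len=1.7553
  (v2,v7,v6) [-++] → (0.8485, 0.985, 0.989265)–(0.8485, 0.985, -1.265)  len=2.2543

Chained into 1 loop(s):
  loop 1: 8 segments, perimeter = 9.0000
Total perimeter = 9.000


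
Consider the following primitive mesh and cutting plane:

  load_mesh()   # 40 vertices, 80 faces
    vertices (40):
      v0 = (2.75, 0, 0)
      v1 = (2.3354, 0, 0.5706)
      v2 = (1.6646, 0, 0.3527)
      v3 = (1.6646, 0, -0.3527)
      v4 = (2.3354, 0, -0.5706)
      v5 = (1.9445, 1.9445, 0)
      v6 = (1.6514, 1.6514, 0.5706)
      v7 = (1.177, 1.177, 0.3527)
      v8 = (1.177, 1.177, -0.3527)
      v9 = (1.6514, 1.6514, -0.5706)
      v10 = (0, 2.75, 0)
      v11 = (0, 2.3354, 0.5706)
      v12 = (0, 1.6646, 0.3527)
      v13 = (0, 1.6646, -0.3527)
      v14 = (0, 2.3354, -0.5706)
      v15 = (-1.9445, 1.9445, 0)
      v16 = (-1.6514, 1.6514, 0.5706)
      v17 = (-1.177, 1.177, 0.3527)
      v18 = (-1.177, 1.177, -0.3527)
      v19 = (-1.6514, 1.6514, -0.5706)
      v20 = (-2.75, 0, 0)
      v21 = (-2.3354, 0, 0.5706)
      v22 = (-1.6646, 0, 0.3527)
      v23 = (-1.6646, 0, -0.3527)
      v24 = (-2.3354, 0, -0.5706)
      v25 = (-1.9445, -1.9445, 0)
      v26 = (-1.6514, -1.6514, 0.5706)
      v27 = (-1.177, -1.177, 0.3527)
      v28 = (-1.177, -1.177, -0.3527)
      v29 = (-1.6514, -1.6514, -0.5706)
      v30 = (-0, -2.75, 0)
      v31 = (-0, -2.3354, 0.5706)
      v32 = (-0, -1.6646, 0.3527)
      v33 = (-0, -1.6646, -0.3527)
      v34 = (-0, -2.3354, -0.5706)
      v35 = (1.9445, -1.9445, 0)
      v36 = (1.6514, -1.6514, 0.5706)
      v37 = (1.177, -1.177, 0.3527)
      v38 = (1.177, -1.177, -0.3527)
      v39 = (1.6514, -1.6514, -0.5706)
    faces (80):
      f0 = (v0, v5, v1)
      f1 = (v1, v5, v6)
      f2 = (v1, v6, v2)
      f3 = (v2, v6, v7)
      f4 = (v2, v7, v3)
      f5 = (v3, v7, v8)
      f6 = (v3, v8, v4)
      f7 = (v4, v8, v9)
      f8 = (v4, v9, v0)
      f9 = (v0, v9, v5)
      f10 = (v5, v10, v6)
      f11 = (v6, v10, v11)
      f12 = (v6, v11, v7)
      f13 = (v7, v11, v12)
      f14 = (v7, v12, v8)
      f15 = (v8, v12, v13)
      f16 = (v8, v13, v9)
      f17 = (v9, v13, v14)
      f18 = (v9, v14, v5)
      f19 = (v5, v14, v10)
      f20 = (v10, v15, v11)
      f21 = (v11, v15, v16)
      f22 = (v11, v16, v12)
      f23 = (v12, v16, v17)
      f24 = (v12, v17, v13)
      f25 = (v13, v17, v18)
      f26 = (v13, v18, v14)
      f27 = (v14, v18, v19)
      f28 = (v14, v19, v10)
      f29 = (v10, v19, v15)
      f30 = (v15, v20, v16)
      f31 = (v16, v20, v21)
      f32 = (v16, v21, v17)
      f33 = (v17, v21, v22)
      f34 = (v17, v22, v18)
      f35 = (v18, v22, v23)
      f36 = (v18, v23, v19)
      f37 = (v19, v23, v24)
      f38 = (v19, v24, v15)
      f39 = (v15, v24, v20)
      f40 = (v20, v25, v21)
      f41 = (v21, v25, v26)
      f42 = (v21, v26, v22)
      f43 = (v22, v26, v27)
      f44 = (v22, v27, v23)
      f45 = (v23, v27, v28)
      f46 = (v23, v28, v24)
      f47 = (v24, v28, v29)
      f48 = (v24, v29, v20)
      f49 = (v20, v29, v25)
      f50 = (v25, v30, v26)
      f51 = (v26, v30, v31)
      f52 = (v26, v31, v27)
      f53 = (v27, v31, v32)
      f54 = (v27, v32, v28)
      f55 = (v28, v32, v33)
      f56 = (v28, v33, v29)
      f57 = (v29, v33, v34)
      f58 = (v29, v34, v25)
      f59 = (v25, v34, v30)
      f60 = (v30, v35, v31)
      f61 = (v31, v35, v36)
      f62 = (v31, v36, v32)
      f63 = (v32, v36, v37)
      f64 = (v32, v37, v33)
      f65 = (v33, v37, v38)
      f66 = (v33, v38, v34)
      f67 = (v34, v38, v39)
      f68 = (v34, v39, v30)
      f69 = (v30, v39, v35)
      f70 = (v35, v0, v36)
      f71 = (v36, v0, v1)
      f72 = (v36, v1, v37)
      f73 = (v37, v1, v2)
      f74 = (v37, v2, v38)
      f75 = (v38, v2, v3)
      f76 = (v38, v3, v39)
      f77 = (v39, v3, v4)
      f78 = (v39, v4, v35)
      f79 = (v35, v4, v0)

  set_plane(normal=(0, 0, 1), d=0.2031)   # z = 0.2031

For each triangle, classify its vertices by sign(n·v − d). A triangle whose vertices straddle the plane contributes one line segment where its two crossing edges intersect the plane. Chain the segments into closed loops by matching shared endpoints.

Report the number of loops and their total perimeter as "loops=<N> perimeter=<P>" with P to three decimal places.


loops=2 perimeter=26.126

Straddling triangles (32 of 80):
  (v0,v5,v1) [--+] → (2.08364, 1.25237, 0.2031)–(2.60243, 0, 0.2031)  len=1.3556
  (v1,v5,v6) [+-+] → (2.08364, 1.25237, 0.2031)–(1.84017, 1.84017, 0.2031)  len=0.6362
  (v2,v7,v3) [++-] → (1.28041, 0.927384, 0.2031)–(1.6646, 0, 0.2031)  len=1.0038
  (v3,v7,v8) [-+-] → (1.28041, 0.927384, 0.2031)–(1.177, 1.177, 0.2031)  len=0.2702
  (v5,v10,v6) [--+] → (0.587801, 2.35896, 0.2031)–(1.84017, 1.84017, 0.2031)  len=1.3556
  (v6,v10,v11) [+-+] → (0.587801, 2.35896, 0.2031)–(0, 2.60243, 0.2031)  len=0.6362
  (v7,v12,v8) [++-] → (0.249616, 1.56119, 0.2031)–(1.177, 1.177, 0.2031)  len=1.0038
  (v8,v12,v13) [-+-] → (0.249616, 1.56119, 0.2031)–(0, 1.6646, 0.2031)  len=0.2702
  (v10,v15,v11) [--+] → (-1.25237, 2.08364, 0.2031)–(0, 2.60243, 0.2031)  len=1.3556
  (v11,v15,v16) [+-+] → (-1.25237, 2.08364, 0.2031)–(-1.84017, 1.84017, 0.2031)  len=0.6362
  (v12,v17,v13) [++-] → (-0.927384, 1.28041, 0.2031)–(0, 1.6646, 0.2031)  len=1.0038
  (v13,v17,v18) [-+-] → (-0.927384, 1.28041, 0.2031)–(-1.177, 1.177, 0.2031)  len=0.2702
  (v15,v20,v16) [--+] → (-2.35896, 0.587801, 0.2031)–(-1.84017, 1.84017, 0.2031)  len=1.3556
  (v16,v20,v21) [+-+] → (-2.35896, 0.587801, 0.2031)–(-2.60243, 0, 0.2031)  len=0.6362
  (v17,v22,v18) [++-] → (-1.56119, 0.249616, 0.2031)–(-1.177, 1.177, 0.2031)  len=1.0038
  (v18,v22,v23) [-+-] → (-1.56119, 0.249616, 0.2031)–(-1.6646, 0, 0.2031)  len=0.2702
  (v20,v25,v21) [--+] → (-2.08364, -1.25237, 0.2031)–(-2.60243, 0, 0.2031)  len=1.3556
  (v21,v25,v26) [+-+] → (-2.08364, -1.25237, 0.2031)–(-1.84017, -1.84017, 0.2031)  len=0.6362
  (v22,v27,v23) [++-] → (-1.28041, -0.927384, 0.2031)–(-1.6646, 0, 0.2031)  len=1.0038
  (v23,v27,v28) [-+-] → (-1.28041, -0.927384, 0.2031)–(-1.177, -1.177, 0.2031)  len=0.2702
  (v25,v30,v26) [--+] → (-0.587801, -2.35896, 0.2031)–(-1.84017, -1.84017, 0.2031)  len=1.3556
  (v26,v30,v31) [+-+] → (-0.587801, -2.35896, 0.2031)–(0, -2.60243, 0.2031)  len=0.6362
  (v27,v32,v28) [++-] → (-0.249616, -1.56119, 0.2031)–(-1.177, -1.177, 0.2031)  len=1.0038
  (v28,v32,v33) [-+-] → (-0.249616, -1.56119, 0.2031)–(0, -1.6646, 0.2031)  len=0.2702
  (v30,v35,v31) [--+] → (1.25237, -2.08364, 0.2031)–(0, -2.60243, 0.2031)  len=1.3556
  (v31,v35,v36) [+-+] → (1.25237, -2.08364, 0.2031)–(1.84017, -1.84017, 0.2031)  len=0.6362
  (v32,v37,v33) [++-] → (0.927384, -1.28041, 0.2031)–(0, -1.6646, 0.2031)  len=1.0038
  (v33,v37,v38) [-+-] → (0.927384, -1.28041, 0.2031)–(1.177, -1.177, 0.2031)  len=0.2702
  (v35,v0,v36) [--+] → (2.35896, -0.587801, 0.2031)–(1.84017, -1.84017, 0.2031)  len=1.3556
  (v36,v0,v1) [+-+] → (2.35896, -0.587801, 0.2031)–(2.60243, 0, 0.2031)  len=0.6362
  (v37,v2,v38) [++-] → (1.56119, -0.249616, 0.2031)–(1.177, -1.177, 0.2031)  len=1.0038
  (v38,v2,v3) [-+-] → (1.56119, -0.249616, 0.2031)–(1.6646, 0, 0.2031)  len=0.2702

Chained into 2 loop(s):
  loop 1: 16 segments, perimeter = 15.9344
  loop 2: 16 segments, perimeter = 10.1920
Total perimeter = 26.126


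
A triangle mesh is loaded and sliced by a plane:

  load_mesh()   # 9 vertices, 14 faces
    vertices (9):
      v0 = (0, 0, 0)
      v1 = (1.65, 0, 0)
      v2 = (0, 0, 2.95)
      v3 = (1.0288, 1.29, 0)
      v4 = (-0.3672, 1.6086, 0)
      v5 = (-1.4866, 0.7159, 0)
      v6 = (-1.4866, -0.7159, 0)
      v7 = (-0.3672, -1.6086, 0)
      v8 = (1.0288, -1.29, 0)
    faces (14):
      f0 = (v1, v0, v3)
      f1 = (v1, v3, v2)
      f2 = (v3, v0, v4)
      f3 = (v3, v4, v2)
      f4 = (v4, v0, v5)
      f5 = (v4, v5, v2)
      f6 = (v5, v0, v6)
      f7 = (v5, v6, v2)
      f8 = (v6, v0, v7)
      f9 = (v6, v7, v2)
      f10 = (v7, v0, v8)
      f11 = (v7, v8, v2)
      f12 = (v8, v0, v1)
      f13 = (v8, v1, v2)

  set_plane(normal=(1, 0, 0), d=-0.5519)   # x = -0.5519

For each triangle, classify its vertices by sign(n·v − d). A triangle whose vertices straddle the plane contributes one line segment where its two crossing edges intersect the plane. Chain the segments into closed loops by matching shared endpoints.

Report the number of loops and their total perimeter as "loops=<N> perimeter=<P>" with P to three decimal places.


loops=1 perimeter=7.868

Straddling triangles (6 of 14):
  (v4,v0,v5) [++-] → (-0.5519, 0.265778, 0)–(-0.5519, 1.46131, 0)  len=1.1955
  (v4,v5,v2) [+-+] → (-0.5519, 1.46131, 0)–(-0.5519, 0.265778, 1.85481)  len=2.2067
  (v5,v0,v6) [-+-] → (-0.5519, 0.265778, 0)–(-0.5519, -0.265778, 0)  len=0.5316
  (v5,v6,v2) [--+] → (-0.5519, -0.265778, 1.85481)–(-0.5519, 0.265778, 1.85481)  len=0.5316
  (v6,v0,v7) [-++] → (-0.5519, -0.265778, 0)–(-0.5519, -1.46131, 0)  len=1.1955
  (v6,v7,v2) [-++] → (-0.5519, -1.46131, 0)–(-0.5519, -0.265778, 1.85481)  len=2.2067

Chained into 1 loop(s):
  loop 1: 6 segments, perimeter = 7.8676
Total perimeter = 7.868


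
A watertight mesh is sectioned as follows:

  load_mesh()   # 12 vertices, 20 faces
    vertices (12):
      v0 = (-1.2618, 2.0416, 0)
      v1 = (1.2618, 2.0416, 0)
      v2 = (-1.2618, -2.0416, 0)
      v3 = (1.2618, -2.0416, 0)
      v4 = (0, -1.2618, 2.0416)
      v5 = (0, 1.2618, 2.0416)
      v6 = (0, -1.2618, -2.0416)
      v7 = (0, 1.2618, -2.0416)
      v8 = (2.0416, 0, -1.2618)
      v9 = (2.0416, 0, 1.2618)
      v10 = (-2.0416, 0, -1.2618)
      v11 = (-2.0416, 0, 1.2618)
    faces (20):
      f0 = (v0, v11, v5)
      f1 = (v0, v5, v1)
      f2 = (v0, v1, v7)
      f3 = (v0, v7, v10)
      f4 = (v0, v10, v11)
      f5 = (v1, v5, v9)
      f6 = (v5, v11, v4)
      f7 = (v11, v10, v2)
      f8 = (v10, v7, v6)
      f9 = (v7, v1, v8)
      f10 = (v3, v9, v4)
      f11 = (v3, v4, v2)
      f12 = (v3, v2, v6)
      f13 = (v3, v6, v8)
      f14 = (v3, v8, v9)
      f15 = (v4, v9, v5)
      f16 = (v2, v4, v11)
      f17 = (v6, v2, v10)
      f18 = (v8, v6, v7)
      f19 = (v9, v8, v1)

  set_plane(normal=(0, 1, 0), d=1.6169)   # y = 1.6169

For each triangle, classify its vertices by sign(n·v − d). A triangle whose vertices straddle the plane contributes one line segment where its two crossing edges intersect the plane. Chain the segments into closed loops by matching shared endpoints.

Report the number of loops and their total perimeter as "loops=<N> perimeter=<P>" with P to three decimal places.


Straddling triangles (8 of 20):
  (v0,v11,v5) [+--] → (-1.42402, 1.6169, 0.262484)–(-0.57459, 1.6169, 1.11191)  len=1.2013
  (v0,v5,v1) [+-+] → (-0.57459, 1.6169, 1.11191)–(0.57459, 1.6169, 1.11191)  len=1.1492
  (v0,v1,v7) [++-] → (0.57459, 1.6169, -1.11191)–(-0.57459, 1.6169, -1.11191)  len=1.1492
  (v0,v7,v10) [+--] → (-0.57459, 1.6169, -1.11191)–(-1.42402, 1.6169, -0.262484)  len=1.2013
  (v0,v10,v11) [+--] → (-1.42402, 1.6169, -0.262484)–(-1.42402, 1.6169, 0.262484)  len=0.5250
  (v1,v5,v9) [+--] → (0.57459, 1.6169, 1.11191)–(1.42402, 1.6169, 0.262484)  len=1.2013
  (v7,v1,v8) [-+-] → (0.57459, 1.6169, -1.11191)–(1.42402, 1.6169, -0.262484)  len=1.2013
  (v9,v8,v1) [--+] → (1.42402, 1.6169, -0.262484)–(1.42402, 1.6169, 0.262484)  len=0.5250

Chained into 1 loop(s):
  loop 1: 8 segments, perimeter = 8.1534
Total perimeter = 8.153

loops=1 perimeter=8.153


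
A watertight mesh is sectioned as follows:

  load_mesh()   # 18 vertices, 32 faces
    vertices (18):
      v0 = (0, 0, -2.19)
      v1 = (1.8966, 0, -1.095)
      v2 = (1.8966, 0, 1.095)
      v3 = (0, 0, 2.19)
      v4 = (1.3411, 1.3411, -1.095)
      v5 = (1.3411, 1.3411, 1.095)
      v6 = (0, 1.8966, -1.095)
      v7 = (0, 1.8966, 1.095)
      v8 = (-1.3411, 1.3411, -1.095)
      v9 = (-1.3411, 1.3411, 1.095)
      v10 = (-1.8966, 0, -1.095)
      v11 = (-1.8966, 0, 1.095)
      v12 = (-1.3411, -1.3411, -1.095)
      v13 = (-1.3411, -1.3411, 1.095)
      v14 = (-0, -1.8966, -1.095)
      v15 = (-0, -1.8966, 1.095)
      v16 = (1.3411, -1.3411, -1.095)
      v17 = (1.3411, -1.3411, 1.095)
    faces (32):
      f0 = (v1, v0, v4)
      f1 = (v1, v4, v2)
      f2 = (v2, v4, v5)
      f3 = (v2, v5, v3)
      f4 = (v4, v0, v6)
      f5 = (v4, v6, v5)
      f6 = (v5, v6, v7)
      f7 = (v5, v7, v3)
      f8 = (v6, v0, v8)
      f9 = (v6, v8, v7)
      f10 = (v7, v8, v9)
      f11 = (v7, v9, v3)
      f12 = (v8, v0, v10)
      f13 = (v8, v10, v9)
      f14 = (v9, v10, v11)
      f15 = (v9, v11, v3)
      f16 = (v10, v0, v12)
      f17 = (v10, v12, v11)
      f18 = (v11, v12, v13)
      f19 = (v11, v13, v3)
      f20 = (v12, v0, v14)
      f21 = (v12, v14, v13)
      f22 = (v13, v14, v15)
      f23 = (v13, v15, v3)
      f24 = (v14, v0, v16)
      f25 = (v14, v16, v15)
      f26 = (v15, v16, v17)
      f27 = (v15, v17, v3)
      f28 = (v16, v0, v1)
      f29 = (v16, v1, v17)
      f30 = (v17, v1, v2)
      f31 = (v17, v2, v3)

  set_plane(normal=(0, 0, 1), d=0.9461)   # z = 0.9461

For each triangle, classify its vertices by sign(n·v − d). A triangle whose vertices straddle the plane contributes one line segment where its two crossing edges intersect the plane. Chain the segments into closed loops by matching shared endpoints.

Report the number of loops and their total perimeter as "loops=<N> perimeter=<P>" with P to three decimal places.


Straddling triangles (16 of 32):
  (v1,v4,v2) [--+] → (1.85883, 0.0911826, 0.9461)–(1.8966, 0, 0.9461)  len=0.0987
  (v2,v4,v5) [+-+] → (1.85883, 0.0911826, 0.9461)–(1.3411, 1.3411, 0.9461)  len=1.3529
  (v4,v6,v5) [--+] → (1.24992, 1.37887, 0.9461)–(1.3411, 1.3411, 0.9461)  len=0.0987
  (v5,v6,v7) [+-+] → (1.24992, 1.37887, 0.9461)–(0, 1.8966, 0.9461)  len=1.3529
  (v6,v8,v7) [--+] → (-0.0911826, 1.85883, 0.9461)–(0, 1.8966, 0.9461)  len=0.0987
  (v7,v8,v9) [+-+] → (-0.0911826, 1.85883, 0.9461)–(-1.3411, 1.3411, 0.9461)  len=1.3529
  (v8,v10,v9) [--+] → (-1.37887, 1.24992, 0.9461)–(-1.3411, 1.3411, 0.9461)  len=0.0987
  (v9,v10,v11) [+-+] → (-1.37887, 1.24992, 0.9461)–(-1.8966, 0, 0.9461)  len=1.3529
  (v10,v12,v11) [--+] → (-1.85883, -0.0911826, 0.9461)–(-1.8966, 0, 0.9461)  len=0.0987
  (v11,v12,v13) [+-+] → (-1.85883, -0.0911826, 0.9461)–(-1.3411, -1.3411, 0.9461)  len=1.3529
  (v12,v14,v13) [--+] → (-1.24992, -1.37887, 0.9461)–(-1.3411, -1.3411, 0.9461)  len=0.0987
  (v13,v14,v15) [+-+] → (-1.24992, -1.37887, 0.9461)–(0, -1.8966, 0.9461)  len=1.3529
  (v14,v16,v15) [--+] → (0.0911826, -1.85883, 0.9461)–(0, -1.8966, 0.9461)  len=0.0987
  (v15,v16,v17) [+-+] → (0.0911826, -1.85883, 0.9461)–(1.3411, -1.3411, 0.9461)  len=1.3529
  (v16,v1,v17) [--+] → (1.37887, -1.24992, 0.9461)–(1.3411, -1.3411, 0.9461)  len=0.0987
  (v17,v1,v2) [+-+] → (1.37887, -1.24992, 0.9461)–(1.8966, 0, 0.9461)  len=1.3529

Chained into 1 loop(s):
  loop 1: 16 segments, perimeter = 11.6128
Total perimeter = 11.613

loops=1 perimeter=11.613


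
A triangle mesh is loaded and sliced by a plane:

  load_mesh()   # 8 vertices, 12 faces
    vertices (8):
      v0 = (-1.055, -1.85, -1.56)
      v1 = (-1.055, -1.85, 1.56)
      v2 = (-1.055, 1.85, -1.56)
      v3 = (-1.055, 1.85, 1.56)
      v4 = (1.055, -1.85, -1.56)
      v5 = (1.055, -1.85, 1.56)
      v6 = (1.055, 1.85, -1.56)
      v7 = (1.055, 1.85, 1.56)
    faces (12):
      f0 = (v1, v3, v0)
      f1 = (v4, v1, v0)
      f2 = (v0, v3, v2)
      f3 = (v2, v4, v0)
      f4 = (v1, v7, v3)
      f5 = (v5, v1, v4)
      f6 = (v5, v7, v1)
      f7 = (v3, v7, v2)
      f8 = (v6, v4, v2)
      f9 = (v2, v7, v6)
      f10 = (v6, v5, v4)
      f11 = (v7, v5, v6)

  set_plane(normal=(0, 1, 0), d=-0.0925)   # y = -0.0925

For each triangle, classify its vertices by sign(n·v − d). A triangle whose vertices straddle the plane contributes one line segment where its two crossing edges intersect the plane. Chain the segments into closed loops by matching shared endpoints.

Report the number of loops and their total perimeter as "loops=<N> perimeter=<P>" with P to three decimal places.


Straddling triangles (8 of 12):
  (v1,v3,v0) [-+-] → (-1.055, -0.0925, 1.56)–(-1.055, -0.0925, -0.078)  len=1.6380
  (v0,v3,v2) [-++] → (-1.055, -0.0925, -0.078)–(-1.055, -0.0925, -1.56)  len=1.4820
  (v2,v4,v0) [+--] → (0.05275, -0.0925, -1.56)–(-1.055, -0.0925, -1.56)  len=1.1078
  (v1,v7,v3) [-++] → (-0.05275, -0.0925, 1.56)–(-1.055, -0.0925, 1.56)  len=1.0022
  (v5,v7,v1) [-+-] → (1.055, -0.0925, 1.56)–(-0.05275, -0.0925, 1.56)  len=1.1078
  (v6,v4,v2) [+-+] → (1.055, -0.0925, -1.56)–(0.05275, -0.0925, -1.56)  len=1.0022
  (v6,v5,v4) [+--] → (1.055, -0.0925, 0.078)–(1.055, -0.0925, -1.56)  len=1.6380
  (v7,v5,v6) [+-+] → (1.055, -0.0925, 1.56)–(1.055, -0.0925, 0.078)  len=1.4820

Chained into 1 loop(s):
  loop 1: 8 segments, perimeter = 10.4600
Total perimeter = 10.460

loops=1 perimeter=10.460


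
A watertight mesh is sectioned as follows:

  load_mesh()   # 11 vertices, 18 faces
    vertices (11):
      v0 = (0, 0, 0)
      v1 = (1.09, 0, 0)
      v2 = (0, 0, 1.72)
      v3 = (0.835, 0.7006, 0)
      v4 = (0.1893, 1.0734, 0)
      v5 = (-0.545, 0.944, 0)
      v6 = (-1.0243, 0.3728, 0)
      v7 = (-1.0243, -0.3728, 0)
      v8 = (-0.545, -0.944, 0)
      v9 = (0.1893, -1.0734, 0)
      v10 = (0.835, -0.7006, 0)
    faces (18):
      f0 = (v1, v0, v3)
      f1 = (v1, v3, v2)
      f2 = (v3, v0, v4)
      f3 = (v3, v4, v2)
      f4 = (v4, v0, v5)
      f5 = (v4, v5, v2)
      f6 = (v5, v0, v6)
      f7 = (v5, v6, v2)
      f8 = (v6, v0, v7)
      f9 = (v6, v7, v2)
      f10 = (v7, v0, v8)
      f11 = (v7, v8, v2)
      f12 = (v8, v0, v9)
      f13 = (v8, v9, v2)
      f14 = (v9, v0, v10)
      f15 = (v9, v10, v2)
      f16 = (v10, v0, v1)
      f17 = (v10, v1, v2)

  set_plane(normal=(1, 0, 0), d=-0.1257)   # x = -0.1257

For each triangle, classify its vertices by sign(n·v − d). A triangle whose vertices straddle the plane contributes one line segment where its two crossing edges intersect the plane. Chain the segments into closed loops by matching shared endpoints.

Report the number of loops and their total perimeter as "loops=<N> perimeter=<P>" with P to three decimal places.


Straddling triangles (10 of 18):
  (v4,v0,v5) [++-] → (-0.1257, 0.217726, 0)–(-0.1257, 1.01789, 0)  len=0.8002
  (v4,v5,v2) [+-+] → (-0.1257, 1.01789, 0)–(-0.1257, 0.217726, 1.3233)  len=1.5464
  (v5,v0,v6) [-+-] → (-0.1257, 0.217726, 0)–(-0.1257, 0.0457493, 0)  len=0.1720
  (v5,v6,v2) [--+] → (-0.1257, 0.0457493, 1.50893)–(-0.1257, 0.217726, 1.3233)  len=0.2531
  (v6,v0,v7) [-+-] → (-0.1257, 0.0457493, 0)–(-0.1257, -0.0457493, 0)  len=0.0915
  (v6,v7,v2) [--+] → (-0.1257, -0.0457493, 1.50893)–(-0.1257, 0.0457493, 1.50893)  len=0.0915
  (v7,v0,v8) [-+-] → (-0.1257, -0.0457493, 0)–(-0.1257, -0.217726, 0)  len=0.1720
  (v7,v8,v2) [--+] → (-0.1257, -0.217726, 1.3233)–(-0.1257, -0.0457493, 1.50893)  len=0.2531
  (v8,v0,v9) [-++] → (-0.1257, -0.217726, 0)–(-0.1257, -1.01789, 0)  len=0.8002
  (v8,v9,v2) [-++] → (-0.1257, -1.01789, 0)–(-0.1257, -0.217726, 1.3233)  len=1.5464

Chained into 1 loop(s):
  loop 1: 10 segments, perimeter = 5.7262
Total perimeter = 5.726

loops=1 perimeter=5.726


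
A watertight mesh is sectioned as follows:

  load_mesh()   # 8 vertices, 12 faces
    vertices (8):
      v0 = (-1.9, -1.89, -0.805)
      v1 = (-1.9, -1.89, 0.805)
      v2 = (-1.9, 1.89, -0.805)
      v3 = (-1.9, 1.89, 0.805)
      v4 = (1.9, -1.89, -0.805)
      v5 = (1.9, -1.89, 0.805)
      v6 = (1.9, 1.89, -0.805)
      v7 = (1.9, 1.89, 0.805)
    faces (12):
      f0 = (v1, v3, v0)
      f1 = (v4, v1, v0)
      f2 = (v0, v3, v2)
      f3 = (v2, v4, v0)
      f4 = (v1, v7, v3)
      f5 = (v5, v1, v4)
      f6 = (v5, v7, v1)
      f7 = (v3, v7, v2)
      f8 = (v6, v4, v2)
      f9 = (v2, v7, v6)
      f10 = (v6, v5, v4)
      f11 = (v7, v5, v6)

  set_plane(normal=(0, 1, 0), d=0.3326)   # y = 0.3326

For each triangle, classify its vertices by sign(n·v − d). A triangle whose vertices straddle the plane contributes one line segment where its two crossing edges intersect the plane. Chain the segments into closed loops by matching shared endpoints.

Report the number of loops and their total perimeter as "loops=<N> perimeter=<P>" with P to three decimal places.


Straddling triangles (8 of 12):
  (v1,v3,v0) [-+-] → (-1.9, 0.3326, 0.805)–(-1.9, 0.3326, 0.141663)  len=0.6633
  (v0,v3,v2) [-++] → (-1.9, 0.3326, 0.141663)–(-1.9, 0.3326, -0.805)  len=0.9467
  (v2,v4,v0) [+--] → (-0.33436, 0.3326, -0.805)–(-1.9, 0.3326, -0.805)  len=1.5656
  (v1,v7,v3) [-++] → (0.33436, 0.3326, 0.805)–(-1.9, 0.3326, 0.805)  len=2.2344
  (v5,v7,v1) [-+-] → (1.9, 0.3326, 0.805)–(0.33436, 0.3326, 0.805)  len=1.5656
  (v6,v4,v2) [+-+] → (1.9, 0.3326, -0.805)–(-0.33436, 0.3326, -0.805)  len=2.2344
  (v6,v5,v4) [+--] → (1.9, 0.3326, -0.141663)–(1.9, 0.3326, -0.805)  len=0.6633
  (v7,v5,v6) [+-+] → (1.9, 0.3326, 0.805)–(1.9, 0.3326, -0.141663)  len=0.9467

Chained into 1 loop(s):
  loop 1: 8 segments, perimeter = 10.8200
Total perimeter = 10.820

loops=1 perimeter=10.820


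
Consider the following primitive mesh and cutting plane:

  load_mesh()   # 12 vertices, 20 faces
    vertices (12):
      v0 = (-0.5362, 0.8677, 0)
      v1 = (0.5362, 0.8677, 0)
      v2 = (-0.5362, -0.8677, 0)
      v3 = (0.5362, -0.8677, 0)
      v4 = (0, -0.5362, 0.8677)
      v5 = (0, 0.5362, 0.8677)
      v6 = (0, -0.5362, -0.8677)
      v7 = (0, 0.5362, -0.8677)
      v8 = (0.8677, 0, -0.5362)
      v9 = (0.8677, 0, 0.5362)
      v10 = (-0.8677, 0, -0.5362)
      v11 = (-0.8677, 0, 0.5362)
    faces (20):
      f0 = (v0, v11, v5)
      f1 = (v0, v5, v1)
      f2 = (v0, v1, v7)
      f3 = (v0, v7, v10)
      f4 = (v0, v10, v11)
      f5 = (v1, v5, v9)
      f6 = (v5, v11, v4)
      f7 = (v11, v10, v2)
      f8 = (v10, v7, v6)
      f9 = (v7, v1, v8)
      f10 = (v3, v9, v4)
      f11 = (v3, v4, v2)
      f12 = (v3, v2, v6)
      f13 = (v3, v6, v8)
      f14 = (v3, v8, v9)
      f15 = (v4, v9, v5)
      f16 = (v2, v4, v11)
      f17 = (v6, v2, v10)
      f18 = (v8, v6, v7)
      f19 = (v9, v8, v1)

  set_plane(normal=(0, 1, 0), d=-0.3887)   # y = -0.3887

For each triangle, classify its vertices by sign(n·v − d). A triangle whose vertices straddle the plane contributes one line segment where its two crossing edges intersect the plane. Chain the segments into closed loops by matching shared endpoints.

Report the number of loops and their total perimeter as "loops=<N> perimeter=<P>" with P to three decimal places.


Straddling triangles (10 of 20):
  (v5,v11,v4) [++-] → (-0.23869, -0.3887, 0.77651)–(0, -0.3887, 0.8677)  len=0.2555
  (v11,v10,v2) [++-] → (-0.719199, -0.3887, -0.296001)–(-0.719199, -0.3887, 0.296001)  len=0.5920
  (v10,v7,v6) [++-] → (0, -0.3887, -0.8677)–(-0.23869, -0.3887, -0.77651)  len=0.2555
  (v3,v9,v4) [-+-] → (0.719199, -0.3887, 0.296001)–(0.23869, -0.3887, 0.77651)  len=0.6795
  (v3,v6,v8) [--+] → (0.23869, -0.3887, -0.77651)–(0.719199, -0.3887, -0.296001)  len=0.6795
  (v3,v8,v9) [-++] → (0.719199, -0.3887, -0.296001)–(0.719199, -0.3887, 0.296001)  len=0.5920
  (v4,v9,v5) [-++] → (0.23869, -0.3887, 0.77651)–(0, -0.3887, 0.8677)  len=0.2555
  (v2,v4,v11) [--+] → (-0.23869, -0.3887, 0.77651)–(-0.719199, -0.3887, 0.296001)  len=0.6795
  (v6,v2,v10) [--+] → (-0.719199, -0.3887, -0.296001)–(-0.23869, -0.3887, -0.77651)  len=0.6795
  (v8,v6,v7) [+-+] → (0.23869, -0.3887, -0.77651)–(0, -0.3887, -0.8677)  len=0.2555

Chained into 1 loop(s):
  loop 1: 10 segments, perimeter = 4.9242
Total perimeter = 4.924

loops=1 perimeter=4.924


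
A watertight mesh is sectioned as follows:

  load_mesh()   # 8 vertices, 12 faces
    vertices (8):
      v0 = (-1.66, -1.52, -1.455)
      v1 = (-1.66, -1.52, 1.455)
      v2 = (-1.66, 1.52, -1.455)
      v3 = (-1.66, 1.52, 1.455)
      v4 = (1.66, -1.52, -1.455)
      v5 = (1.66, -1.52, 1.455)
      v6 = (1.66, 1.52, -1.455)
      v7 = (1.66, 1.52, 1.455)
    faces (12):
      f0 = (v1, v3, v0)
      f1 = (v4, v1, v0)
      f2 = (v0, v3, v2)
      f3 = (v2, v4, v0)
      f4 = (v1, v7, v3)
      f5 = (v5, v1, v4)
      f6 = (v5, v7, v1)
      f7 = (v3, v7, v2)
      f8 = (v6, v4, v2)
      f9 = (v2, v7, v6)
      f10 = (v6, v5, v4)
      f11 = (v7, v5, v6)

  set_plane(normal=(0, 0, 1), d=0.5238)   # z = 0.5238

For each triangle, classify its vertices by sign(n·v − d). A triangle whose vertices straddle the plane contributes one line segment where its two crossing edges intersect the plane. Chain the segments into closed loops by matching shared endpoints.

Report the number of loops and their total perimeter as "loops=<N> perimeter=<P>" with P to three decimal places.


Straddling triangles (8 of 12):
  (v1,v3,v0) [++-] → (-1.66, 0.5472, 0.5238)–(-1.66, -1.52, 0.5238)  len=2.0672
  (v4,v1,v0) [-+-] → (-0.5976, -1.52, 0.5238)–(-1.66, -1.52, 0.5238)  len=1.0624
  (v0,v3,v2) [-+-] → (-1.66, 0.5472, 0.5238)–(-1.66, 1.52, 0.5238)  len=0.9728
  (v5,v1,v4) [++-] → (-0.5976, -1.52, 0.5238)–(1.66, -1.52, 0.5238)  len=2.2576
  (v3,v7,v2) [++-] → (0.5976, 1.52, 0.5238)–(-1.66, 1.52, 0.5238)  len=2.2576
  (v2,v7,v6) [-+-] → (0.5976, 1.52, 0.5238)–(1.66, 1.52, 0.5238)  len=1.0624
  (v6,v5,v4) [-+-] → (1.66, -0.5472, 0.5238)–(1.66, -1.52, 0.5238)  len=0.9728
  (v7,v5,v6) [++-] → (1.66, -0.5472, 0.5238)–(1.66, 1.52, 0.5238)  len=2.0672

Chained into 1 loop(s):
  loop 1: 8 segments, perimeter = 12.7200
Total perimeter = 12.720

loops=1 perimeter=12.720


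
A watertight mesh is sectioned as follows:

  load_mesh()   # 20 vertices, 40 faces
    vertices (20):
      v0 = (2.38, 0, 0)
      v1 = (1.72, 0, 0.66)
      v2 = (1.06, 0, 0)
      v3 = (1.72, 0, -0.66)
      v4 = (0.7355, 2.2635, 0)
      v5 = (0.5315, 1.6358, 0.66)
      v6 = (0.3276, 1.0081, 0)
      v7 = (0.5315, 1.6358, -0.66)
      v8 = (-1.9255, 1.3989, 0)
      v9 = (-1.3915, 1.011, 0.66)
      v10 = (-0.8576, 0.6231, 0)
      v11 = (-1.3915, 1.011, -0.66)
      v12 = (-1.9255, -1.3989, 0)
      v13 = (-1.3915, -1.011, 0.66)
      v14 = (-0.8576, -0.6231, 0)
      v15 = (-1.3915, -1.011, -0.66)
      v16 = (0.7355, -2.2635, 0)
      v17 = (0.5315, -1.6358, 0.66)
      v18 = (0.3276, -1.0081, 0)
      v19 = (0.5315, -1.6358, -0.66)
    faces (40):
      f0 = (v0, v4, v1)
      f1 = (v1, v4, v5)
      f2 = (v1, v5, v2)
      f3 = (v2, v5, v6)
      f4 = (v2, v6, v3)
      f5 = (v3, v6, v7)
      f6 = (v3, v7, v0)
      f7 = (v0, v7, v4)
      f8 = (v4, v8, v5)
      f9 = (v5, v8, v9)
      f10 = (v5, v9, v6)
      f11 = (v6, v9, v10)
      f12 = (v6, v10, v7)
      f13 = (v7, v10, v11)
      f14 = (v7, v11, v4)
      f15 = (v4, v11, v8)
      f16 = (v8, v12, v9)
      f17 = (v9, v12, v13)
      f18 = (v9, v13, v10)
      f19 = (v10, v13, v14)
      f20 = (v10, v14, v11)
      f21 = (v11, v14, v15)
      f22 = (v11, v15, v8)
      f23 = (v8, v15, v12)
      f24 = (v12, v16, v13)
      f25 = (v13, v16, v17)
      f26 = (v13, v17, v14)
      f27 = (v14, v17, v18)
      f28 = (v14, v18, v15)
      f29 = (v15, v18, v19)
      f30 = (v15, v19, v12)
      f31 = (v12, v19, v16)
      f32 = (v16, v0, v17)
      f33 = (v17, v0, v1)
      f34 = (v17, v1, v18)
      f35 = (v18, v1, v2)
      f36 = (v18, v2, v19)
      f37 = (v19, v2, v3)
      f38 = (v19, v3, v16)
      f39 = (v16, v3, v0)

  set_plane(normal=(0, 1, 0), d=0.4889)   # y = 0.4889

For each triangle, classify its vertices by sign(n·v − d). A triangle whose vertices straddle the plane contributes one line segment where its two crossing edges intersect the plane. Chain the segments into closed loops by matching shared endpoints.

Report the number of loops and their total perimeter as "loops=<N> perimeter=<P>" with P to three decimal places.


loops=2 perimeter=7.129

Straddling triangles (16 of 40):
  (v0,v4,v1) [-+-] → (2.0248, 0.4889, 0)–(1.50735, 0.4889, 0.517445)  len=0.7318
  (v1,v4,v5) [-++] → (1.50735, 0.4889, 0.517445)–(1.36479, 0.4889, 0.66)  len=0.2016
  (v1,v5,v2) [-+-] → (1.36479, 0.4889, 0.66)–(0.902044, 0.4889, 0.197258)  len=0.6544
  (v2,v5,v6) [-++] → (0.902044, 0.4889, 0.197258)–(0.704807, 0.4889, 0)  len=0.2790
  (v2,v6,v3) [-+-] → (0.704807, 0.4889, 0)–(1.04473, 0.4889, -0.339919)  len=0.4807
  (v3,v6,v7) [-++] → (1.04473, 0.4889, -0.339919)–(1.36479, 0.4889, -0.66)  len=0.4526
  (v3,v7,v0) [-+-] → (1.36479, 0.4889, -0.66)–(1.82753, 0.4889, -0.197258)  len=0.6544
  (v0,v7,v4) [-++] → (1.82753, 0.4889, -0.197258)–(2.0248, 0.4889, 0)  len=0.2790
  (v8,v12,v9) [+-+] → (-1.9255, 0.4889, 0)–(-1.50719, 0.4889, 0.517012)  len=0.6650
  (v9,v12,v13) [+--] → (-1.50719, 0.4889, 0.517012)–(-1.3915, 0.4889, 0.66)  len=0.1839
  (v9,v13,v10) [+-+] → (-1.3915, 0.4889, 0.66)–(-0.901446, 0.4889, 0.0542023)  len=0.7792
  (v10,v13,v14) [+--] → (-0.901446, 0.4889, 0.0542023)–(-0.8576, 0.4889, 0)  len=0.0697
  (v10,v14,v11) [+-+] → (-0.8576, 0.4889, 0)–(-1.22092, 0.4889, -0.449128)  len=0.5777
  (v11,v14,v15) [+--] → (-1.22092, 0.4889, -0.449128)–(-1.3915, 0.4889, -0.66)  len=0.2712
  (v11,v15,v8) [+-+] → (-1.3915, 0.4889, -0.66)–(-1.72386, 0.4889, -0.249222)  len=0.5284
  (v8,v15,v12) [+--] → (-1.72386, 0.4889, -0.249222)–(-1.9255, 0.4889, 0)  len=0.3206

Chained into 2 loop(s):
  loop 1: 8 segments, perimeter = 3.7335
  loop 2: 8 segments, perimeter = 3.3958
Total perimeter = 7.129
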